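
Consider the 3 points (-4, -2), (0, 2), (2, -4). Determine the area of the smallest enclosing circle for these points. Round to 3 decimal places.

Call the three points A, B, C in the order given.
Side lengths²: AB² = 32, AC² = 40, BC² = 40.
Since BC² = 40 < 40 + 32 = 72, the triangle is acute, so the smallest enclosing circle is the circumcircle.
Circumcentre = (-0.5, -1.5), r² = 12.5.
Area = π·r² = π·12.5 ≈ 39.270.

39.270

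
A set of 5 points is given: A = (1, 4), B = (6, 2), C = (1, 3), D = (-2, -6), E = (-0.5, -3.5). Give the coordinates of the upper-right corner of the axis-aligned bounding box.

(6, 4)

x-range [-2, 6], y-range [-6, 4].
The upper-right corner is (6, 4).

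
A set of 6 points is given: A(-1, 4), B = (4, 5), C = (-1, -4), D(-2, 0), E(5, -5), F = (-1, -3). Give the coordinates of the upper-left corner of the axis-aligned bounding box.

x-range [-2, 5], y-range [-5, 5].
The upper-left corner is (-2, 5).

(-2, 5)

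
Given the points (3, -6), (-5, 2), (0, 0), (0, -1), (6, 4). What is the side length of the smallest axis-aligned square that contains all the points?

11

The bounding box has width 11 and height 10.
An axis-aligned square enclosing the set must have side ≥ max(width, height).
So the minimum side is max(11, 10) = 11.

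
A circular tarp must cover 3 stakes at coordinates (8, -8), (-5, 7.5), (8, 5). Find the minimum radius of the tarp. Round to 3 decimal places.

Call the three points A, B, C in the order given.
Side lengths²: AB² = 409.25, AC² = 169, BC² = 175.25.
Since AB² = 409.25 ≥ 175.25 + 169 = 344.25, the angle opposite AB is not acute, so the smallest enclosing circle has AB as diameter.
Centre = midpoint of AB = (1.5, -0.25), r² = 409.25/4 = 102.3125.
r = √(102.3125) ≈ 10.115.

10.115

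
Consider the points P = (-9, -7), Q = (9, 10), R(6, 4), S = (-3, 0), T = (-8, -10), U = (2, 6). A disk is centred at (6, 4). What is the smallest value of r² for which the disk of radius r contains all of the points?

392

The required radius is the distance from (6, 4) to the farthest point.
Squared distances: 346, 45, 0, 97, 392, 20.
Maximum is 392, attained at T.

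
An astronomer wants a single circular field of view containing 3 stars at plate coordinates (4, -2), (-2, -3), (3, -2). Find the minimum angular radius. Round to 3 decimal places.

3.041

Call the three points A, B, C in the order given.
Side lengths²: AB² = 37, AC² = 1, BC² = 26.
Since AB² = 37 ≥ 26 + 1 = 27, the angle opposite AB is not acute, so the smallest enclosing circle has AB as diameter.
Centre = midpoint of AB = (1, -2.5), r² = 37/4 = 9.25.
r = √(9.25) ≈ 3.041.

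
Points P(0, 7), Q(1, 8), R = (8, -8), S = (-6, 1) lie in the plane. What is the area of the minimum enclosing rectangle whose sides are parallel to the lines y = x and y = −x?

161

In coordinates u = x + y, v = x − y the rectangle is axis-aligned; the map (x,y)→(u,v) scales areas by 2.
u-values: 7, 9, 0, -5; range = 9 − (-5) = 14.
v-values: -7, -7, 16, -7; range = 16 − (-7) = 23.
Area = (14 × 23) / 2 = 161.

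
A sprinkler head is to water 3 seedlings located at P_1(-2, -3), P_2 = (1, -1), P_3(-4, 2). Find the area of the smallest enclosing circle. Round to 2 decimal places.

Side lengths²: P_1P_2² = 13, P_1P_3² = 29, P_2P_3² = 34.
Since P_2P_3² = 34 < 29 + 13 = 42, the triangle is acute, so the smallest enclosing circle is the circumcircle.
Circumcentre = (-69/38, -1/38), r² = 6409/722.
Area = π·r² = π·6409/722 ≈ 27.89.

27.89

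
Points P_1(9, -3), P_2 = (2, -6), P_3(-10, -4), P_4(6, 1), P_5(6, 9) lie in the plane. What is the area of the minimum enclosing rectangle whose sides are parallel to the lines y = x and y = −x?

In coordinates u = x + y, v = x − y the rectangle is axis-aligned; the map (x,y)→(u,v) scales areas by 2.
u-values: 6, -4, -14, 7, 15; range = 15 − (-14) = 29.
v-values: 12, 8, -6, 5, -3; range = 12 − (-6) = 18.
Area = (29 × 18) / 2 = 261.

261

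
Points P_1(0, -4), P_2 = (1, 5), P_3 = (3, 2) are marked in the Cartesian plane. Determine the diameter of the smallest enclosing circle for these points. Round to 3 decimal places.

9.055

Side lengths²: P_1P_2² = 82, P_1P_3² = 45, P_2P_3² = 13.
Since P_1P_2² = 82 ≥ 45 + 13 = 58, the angle opposite P_1P_2 is not acute, so the smallest enclosing circle has P_1P_2 as diameter.
Centre = midpoint of P_1P_2 = (0.5, 0.5), r² = 82/4 = 20.5.
Diameter = 2r = 2√(20.5) ≈ 9.055.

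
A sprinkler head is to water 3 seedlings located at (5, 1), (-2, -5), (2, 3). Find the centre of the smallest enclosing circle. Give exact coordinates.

Call the three points A, B, C in the order given.
Side lengths²: AB² = 85, AC² = 13, BC² = 80.
Since AB² = 85 < 80 + 13 = 93, the triangle is acute, so the smallest enclosing circle is the circumcircle.
Circumcentre = (1.125, -1.5625), r² = 21.58203125.
Centre = (1.125, -1.5625).

(1.125, -1.5625)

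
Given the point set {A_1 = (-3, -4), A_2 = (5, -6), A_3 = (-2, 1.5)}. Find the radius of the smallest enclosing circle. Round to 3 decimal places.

Side lengths²: A_1A_2² = 68, A_1A_3² = 31.25, A_2A_3² = 105.25.
Since A_2A_3² = 105.25 ≥ 68 + 31.25 = 99.25, the angle opposite A_2A_3 is not acute, so the smallest enclosing circle has A_2A_3 as diameter.
Centre = midpoint of A_2A_3 = (1.5, -2.25), r² = 105.25/4 = 26.3125.
r = √(26.3125) ≈ 5.130.

5.130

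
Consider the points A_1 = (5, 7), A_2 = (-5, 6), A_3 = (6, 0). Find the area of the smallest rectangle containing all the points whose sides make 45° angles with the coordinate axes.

In coordinates u = x + y, v = x − y the rectangle is axis-aligned; the map (x,y)→(u,v) scales areas by 2.
u-values: 12, 1, 6; range = 12 − 1 = 11.
v-values: -2, -11, 6; range = 6 − (-11) = 17.
Area = (11 × 17) / 2 = 93.5.

93.5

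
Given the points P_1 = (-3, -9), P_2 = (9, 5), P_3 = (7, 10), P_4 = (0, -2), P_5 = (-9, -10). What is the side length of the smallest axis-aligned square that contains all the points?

The bounding box has width 18 and height 20.
An axis-aligned square enclosing the set must have side ≥ max(width, height).
So the minimum side is max(18, 20) = 20.

20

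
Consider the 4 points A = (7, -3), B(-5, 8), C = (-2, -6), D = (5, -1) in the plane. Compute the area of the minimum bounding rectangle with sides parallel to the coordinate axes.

x ranges over [-5, 7], width 12.
y ranges over [-6, 8], height 14.
Area = 12 × 14 = 168.

168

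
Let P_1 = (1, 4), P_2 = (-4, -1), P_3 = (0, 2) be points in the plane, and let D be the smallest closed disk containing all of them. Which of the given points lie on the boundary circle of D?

Side lengths²: P_1P_2² = 50, P_1P_3² = 5, P_2P_3² = 25.
Since P_1P_2² = 50 ≥ 25 + 5 = 30, the angle opposite P_1P_2 is not acute, so the smallest enclosing circle has P_1P_2 as diameter.
Centre = midpoint of P_1P_2 = (-1.5, 1.5), r² = 50/4 = 12.5.
The points at distance exactly r from the centre are P_1, P_2 — 2 points.

P_1, P_2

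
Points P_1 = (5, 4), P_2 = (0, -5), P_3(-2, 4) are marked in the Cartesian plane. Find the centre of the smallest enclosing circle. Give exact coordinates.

Side lengths²: P_1P_2² = 106, P_1P_3² = 49, P_2P_3² = 85.
Since P_1P_2² = 106 < 85 + 49 = 134, the triangle is acute, so the smallest enclosing circle is the circumcircle.
Circumcentre = (1.5, 1/18), r² = 4505/162.
Centre = (1.5, 1/18).

(1.5, 1/18)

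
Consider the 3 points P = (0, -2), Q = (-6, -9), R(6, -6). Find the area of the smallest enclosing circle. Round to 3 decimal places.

120.166

Side lengths²: PQ² = 85, PR² = 52, QR² = 153.
Since QR² = 153 ≥ 85 + 52 = 137, the angle opposite QR is not acute, so the smallest enclosing circle has QR as diameter.
Centre = midpoint of QR = (0, -7.5), r² = 153/4 = 38.25.
Area = π·r² = π·38.25 ≈ 120.166.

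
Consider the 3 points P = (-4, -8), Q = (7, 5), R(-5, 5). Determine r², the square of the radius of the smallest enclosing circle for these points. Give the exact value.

12325/169

Side lengths²: PQ² = 290, PR² = 170, QR² = 144.
Since PQ² = 290 < 170 + 144 = 314, the triangle is acute, so the smallest enclosing circle is the circumcircle.
Circumcentre = (1, -14/13), r² = 12325/169.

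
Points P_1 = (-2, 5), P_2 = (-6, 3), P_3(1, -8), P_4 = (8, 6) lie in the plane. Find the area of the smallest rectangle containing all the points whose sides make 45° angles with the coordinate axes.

189

In coordinates u = x + y, v = x − y the rectangle is axis-aligned; the map (x,y)→(u,v) scales areas by 2.
u-values: 3, -3, -7, 14; range = 14 − (-7) = 21.
v-values: -7, -9, 9, 2; range = 9 − (-9) = 18.
Area = (21 × 18) / 2 = 189.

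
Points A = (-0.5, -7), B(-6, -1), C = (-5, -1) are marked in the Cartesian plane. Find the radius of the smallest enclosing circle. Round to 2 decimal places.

Side lengths²: AB² = 66.25, AC² = 56.25, BC² = 1.
Since AB² = 66.25 ≥ 56.25 + 1 = 57.25, the angle opposite AB is not acute, so the smallest enclosing circle has AB as diameter.
Centre = midpoint of AB = (-3.25, -4), r² = 66.25/4 = 16.5625.
r = √(16.5625) ≈ 4.07.

4.07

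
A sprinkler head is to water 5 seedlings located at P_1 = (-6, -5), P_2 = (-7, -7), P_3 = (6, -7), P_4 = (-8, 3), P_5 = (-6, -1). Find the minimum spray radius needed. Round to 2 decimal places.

The farthest pair is P_3–P_4 with squared distance 296. The circle on this segment as diameter has centre (-1, -2) and r² = 296/4 = 74.
Check P_1: distance² to centre = 34 ≤ 74, so it lies inside.
All remaining points lie in this disk, and no smaller disk contains both endpoints, so this is the minimum enclosing circle.
r = √74 ≈ 8.60.

8.60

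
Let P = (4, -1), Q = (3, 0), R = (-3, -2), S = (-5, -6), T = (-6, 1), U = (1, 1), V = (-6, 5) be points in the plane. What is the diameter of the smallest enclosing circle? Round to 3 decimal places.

12.752

The minimum enclosing circle is determined by three boundary points: P, S, V.
Their circumcentre is (-121/52, -11/52) with r² = 54961/1352.
The farthest remaining point Q is at distance² 38425/1352 ≤ 54961/1352.
Diameter = 2r = 2√(54961/1352) ≈ 12.752.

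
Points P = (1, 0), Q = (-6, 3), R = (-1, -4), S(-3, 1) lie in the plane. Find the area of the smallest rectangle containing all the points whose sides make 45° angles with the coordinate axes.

In coordinates u = x + y, v = x − y the rectangle is axis-aligned; the map (x,y)→(u,v) scales areas by 2.
u-values: 1, -3, -5, -2; range = 1 − (-5) = 6.
v-values: 1, -9, 3, -4; range = 3 − (-9) = 12.
Area = (6 × 12) / 2 = 36.

36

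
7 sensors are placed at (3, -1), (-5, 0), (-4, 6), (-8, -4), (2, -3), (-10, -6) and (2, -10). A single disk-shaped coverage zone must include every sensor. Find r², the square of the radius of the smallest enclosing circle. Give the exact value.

A smallest enclosing disk is always determined by at most three of the input points on its boundary.
The minimum enclosing circle is determined by three boundary points: (-4, 6), (-10, -6), (2, -10).
Their circumcentre is (-15/7, -17/7) with r² = 3650/49.
The farthest remaining point (-8, -4) is at distance² 1802/49 ≤ 3650/49.

3650/49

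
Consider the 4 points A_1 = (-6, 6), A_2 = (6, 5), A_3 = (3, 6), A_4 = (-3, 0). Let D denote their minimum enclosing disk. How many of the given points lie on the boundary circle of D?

3

A smallest enclosing disk is always determined by at most three of the input points on its boundary.
The minimum enclosing circle is determined by three boundary points: A_1, A_2, A_4.
Their circumcentre is (-1/46, 241/46) with r² = 38425/1058.
The farthest remaining point A_3 is at distance² 10273/1058 ≤ 38425/1058.
The points at distance exactly r from the centre are A_1, A_2, A_4 — 3 points.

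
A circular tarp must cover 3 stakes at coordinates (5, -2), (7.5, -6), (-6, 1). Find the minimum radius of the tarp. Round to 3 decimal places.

7.603

Call the three points A, B, C in the order given.
Side lengths²: AB² = 22.25, AC² = 130, BC² = 231.25.
Since BC² = 231.25 ≥ 130 + 22.25 = 152.25, the angle opposite BC is not acute, so the smallest enclosing circle has BC as diameter.
Centre = midpoint of BC = (0.75, -2.5), r² = 231.25/4 = 57.8125.
r = √(57.8125) ≈ 7.603.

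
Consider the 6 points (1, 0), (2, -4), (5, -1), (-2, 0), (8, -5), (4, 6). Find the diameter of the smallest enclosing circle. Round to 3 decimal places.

12.338

A smallest enclosing disk is always determined by at most three of the input points on its boundary.
The minimum enclosing circle is determined by three boundary points: (-2, 0), (8, -5), (4, 6).
Their circumcentre is (25/6, -1/6) with r² = 685/18.
The farthest remaining point (2, -4) is at distance² 349/18 ≤ 685/18.
Diameter = 2r = 2√(685/18) ≈ 12.338.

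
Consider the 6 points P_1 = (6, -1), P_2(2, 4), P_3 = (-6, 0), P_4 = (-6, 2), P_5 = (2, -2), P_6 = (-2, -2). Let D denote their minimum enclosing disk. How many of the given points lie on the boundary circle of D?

2

By Welzl's lemma the MEC is supported by two points (diametrically opposite) or three points (on a circumcircle).
The farthest pair is P_1–P_4 with squared distance 153. The circle on this segment as diameter has centre (0, 0.5) and r² = 153/4 = 38.25.
Check P_2: distance² to centre = 16.25 ≤ 38.25, so it lies inside.
All remaining points lie in this disk, and no smaller disk contains both endpoints, so this is the minimum enclosing circle.
The points at distance exactly r from the centre are P_1, P_4 — 2 points.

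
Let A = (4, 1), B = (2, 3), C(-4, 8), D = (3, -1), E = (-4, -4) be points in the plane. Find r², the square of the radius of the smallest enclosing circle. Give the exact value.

39.28515625

The minimum enclosing circle is determined by three boundary points: A, C, E.
Their circumcentre is (-2.1875, 2) with r² = 39.28515625.
The farthest remaining point D is at distance² 35.91015625 ≤ 39.28515625.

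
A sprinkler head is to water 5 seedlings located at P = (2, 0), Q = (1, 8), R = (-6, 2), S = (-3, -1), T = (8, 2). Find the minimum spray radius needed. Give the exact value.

The farthest pair is R–T with squared distance 196. The circle on this segment as diameter has centre (1, 2) and r² = 196/4 = 49.
Check P: distance² to centre = 5 ≤ 49, so it lies inside.
All remaining points lie in this disk, and no smaller disk contains both endpoints, so this is the minimum enclosing circle.
r = √49 = 7.

7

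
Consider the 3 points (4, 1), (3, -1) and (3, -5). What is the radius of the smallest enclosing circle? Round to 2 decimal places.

Call the three points A, B, C in the order given.
Side lengths²: AB² = 5, AC² = 37, BC² = 16.
Since AC² = 37 ≥ 16 + 5 = 21, the angle opposite AC is not acute, so the smallest enclosing circle has AC as diameter.
Centre = midpoint of AC = (3.5, -2), r² = 37/4 = 9.25.
r = √(9.25) ≈ 3.04.

3.04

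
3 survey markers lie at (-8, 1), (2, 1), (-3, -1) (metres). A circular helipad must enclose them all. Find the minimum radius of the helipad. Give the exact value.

Call the three points A, B, C in the order given.
Side lengths²: AB² = 100, AC² = 29, BC² = 29.
Since AB² = 100 ≥ 29 + 29 = 58, the angle opposite AB is not acute, so the smallest enclosing circle has AB as diameter.
Centre = midpoint of AB = (-3, 1), r² = 100/4 = 25.
r = √25 = 5.

5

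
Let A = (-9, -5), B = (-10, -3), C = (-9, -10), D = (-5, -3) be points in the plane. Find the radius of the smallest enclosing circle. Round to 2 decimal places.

4.07

A smallest enclosing disk is always determined by at most three of the input points on its boundary.
The minimum enclosing circle is determined by three boundary points: B, C, D.
Their circumcentre is (-7.5, -87/14) with r² = 1625/98.
The farthest remaining point A is at distance² 365/98 ≤ 1625/98.
r = √(1625/98) ≈ 4.07.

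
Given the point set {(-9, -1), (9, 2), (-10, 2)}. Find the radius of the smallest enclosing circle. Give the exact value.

Call the three points A, B, C in the order given.
Side lengths²: AB² = 333, AC² = 10, BC² = 361.
Since BC² = 361 ≥ 333 + 10 = 343, the angle opposite BC is not acute, so the smallest enclosing circle has BC as diameter.
Centre = midpoint of BC = (-0.5, 2), r² = 361/4 = 90.25.
r = √(90.25) = 9.5.

9.5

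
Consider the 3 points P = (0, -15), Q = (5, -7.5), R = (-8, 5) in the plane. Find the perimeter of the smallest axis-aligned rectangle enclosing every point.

Width = max x − min x = 5 − (-8) = 13.
Height = max y − min y = 5 − (-15) = 20.
Perimeter = 2(13 + 20) = 66.

66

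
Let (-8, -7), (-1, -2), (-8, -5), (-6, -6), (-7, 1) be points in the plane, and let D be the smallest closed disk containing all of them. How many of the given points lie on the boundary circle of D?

A smallest enclosing disk is always determined by at most three of the input points on its boundary.
The minimum enclosing circle is determined by three boundary points: (-8, -7), (-1, -2), (-7, 1).
Their circumcentre is (-183/34, -111/34) with r² = 12025/578.
The farthest remaining point (-8, -5) is at distance² 5701/578 ≤ 12025/578.
The points at distance exactly r from the centre are (-8, -7), (-1, -2), (-7, 1) — 3 points.

3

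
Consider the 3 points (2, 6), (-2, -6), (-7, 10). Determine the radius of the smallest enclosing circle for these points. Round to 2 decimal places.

8.38

Call the three points A, B, C in the order given.
Side lengths²: AB² = 160, AC² = 97, BC² = 281.
Since BC² = 281 ≥ 160 + 97 = 257, the angle opposite BC is not acute, so the smallest enclosing circle has BC as diameter.
Centre = midpoint of BC = (-4.5, 2), r² = 281/4 = 70.25.
r = √(70.25) ≈ 8.38.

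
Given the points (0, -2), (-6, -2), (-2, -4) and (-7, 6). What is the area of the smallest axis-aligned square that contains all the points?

The bounding box has width 7 and height 10.
An axis-aligned square enclosing the set must have side ≥ max(width, height).
So the minimum side is max(7, 10) = 10.
Area = 10² = 100.

100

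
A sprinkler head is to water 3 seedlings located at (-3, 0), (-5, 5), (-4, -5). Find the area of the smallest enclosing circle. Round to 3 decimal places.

79.325

Call the three points A, B, C in the order given.
Side lengths²: AB² = 29, AC² = 26, BC² = 101.
Since BC² = 101 ≥ 29 + 26 = 55, the angle opposite BC is not acute, so the smallest enclosing circle has BC as diameter.
Centre = midpoint of BC = (-4.5, 0), r² = 101/4 = 25.25.
Area = π·r² = π·25.25 ≈ 79.325.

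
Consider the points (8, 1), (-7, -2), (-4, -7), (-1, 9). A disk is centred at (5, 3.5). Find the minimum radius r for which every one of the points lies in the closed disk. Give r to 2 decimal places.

13.83

The required radius is the distance from (5, 3.5) to the farthest point.
Squared distances: 15.25, 174.25, 191.25, 66.25.
Maximum is 191.25, attained at (-4, -7).
r = √(191.25) ≈ 13.83.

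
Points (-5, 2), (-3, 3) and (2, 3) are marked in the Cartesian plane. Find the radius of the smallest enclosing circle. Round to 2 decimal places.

3.54

Call the three points A, B, C in the order given.
Side lengths²: AB² = 5, AC² = 50, BC² = 25.
Since AC² = 50 ≥ 25 + 5 = 30, the angle opposite AC is not acute, so the smallest enclosing circle has AC as diameter.
Centre = midpoint of AC = (-1.5, 2.5), r² = 50/4 = 12.5.
r = √(12.5) ≈ 3.54.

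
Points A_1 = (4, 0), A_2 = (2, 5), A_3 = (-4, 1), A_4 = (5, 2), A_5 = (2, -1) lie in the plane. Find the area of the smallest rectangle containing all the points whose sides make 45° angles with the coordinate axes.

45

In coordinates u = x + y, v = x − y the rectangle is axis-aligned; the map (x,y)→(u,v) scales areas by 2.
u-values: 4, 7, -3, 7, 1; range = 7 − (-3) = 10.
v-values: 4, -3, -5, 3, 3; range = 4 − (-5) = 9.
Area = (10 × 9) / 2 = 45.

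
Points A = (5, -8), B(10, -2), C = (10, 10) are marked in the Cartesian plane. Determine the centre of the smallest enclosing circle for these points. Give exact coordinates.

Side lengths²: AB² = 61, AC² = 349, BC² = 144.
Since AC² = 349 ≥ 144 + 61 = 205, the angle opposite AC is not acute, so the smallest enclosing circle has AC as diameter.
Centre = midpoint of AC = (7.5, 1), r² = 349/4 = 87.25.
Centre = (7.5, 1).

(7.5, 1)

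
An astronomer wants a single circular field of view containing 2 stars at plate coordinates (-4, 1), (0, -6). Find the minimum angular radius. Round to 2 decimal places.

The smallest circle enclosing two points has them as diameter endpoints.
Centre = midpoint = (-2, -2.5); r² = |(-4, 1)−(0, -6)|²/4 = 65/4 = 16.25.
r = √(16.25) ≈ 4.03.

4.03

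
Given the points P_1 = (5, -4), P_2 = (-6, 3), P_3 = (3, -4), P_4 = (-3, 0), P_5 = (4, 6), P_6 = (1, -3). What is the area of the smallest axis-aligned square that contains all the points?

The bounding box has width 11 and height 10.
An axis-aligned square enclosing the set must have side ≥ max(width, height).
So the minimum side is max(11, 10) = 11.
Area = 11² = 121.

121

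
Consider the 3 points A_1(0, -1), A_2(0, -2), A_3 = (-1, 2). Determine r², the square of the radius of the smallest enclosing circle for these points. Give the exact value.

Side lengths²: A_1A_2² = 1, A_1A_3² = 10, A_2A_3² = 17.
Since A_2A_3² = 17 ≥ 10 + 1 = 11, the angle opposite A_2A_3 is not acute, so the smallest enclosing circle has A_2A_3 as diameter.
Centre = midpoint of A_2A_3 = (-0.5, 0), r² = 17/4 = 4.25.

4.25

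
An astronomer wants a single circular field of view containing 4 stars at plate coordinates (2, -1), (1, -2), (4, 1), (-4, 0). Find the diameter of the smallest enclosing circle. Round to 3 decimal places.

8.062

By Welzl's lemma the MEC is supported by two points (diametrically opposite) or three points (on a circumcircle).
The farthest pair is (4, 1)–(-4, 0) with squared distance 65. The circle on this segment as diameter has centre (0, 0.5) and r² = 65/4 = 16.25.
Check (2, -1): distance² to centre = 6.25 ≤ 16.25, so it lies inside.
All remaining points lie in this disk, and no smaller disk contains both endpoints, so this is the minimum enclosing circle.
Diameter = 2r = 2√(16.25) ≈ 8.062.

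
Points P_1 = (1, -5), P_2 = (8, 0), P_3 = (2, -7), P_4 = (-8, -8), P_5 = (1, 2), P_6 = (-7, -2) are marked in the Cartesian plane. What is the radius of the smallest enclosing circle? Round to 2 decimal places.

8.94

The minimum enclosing circle of a finite set is fixed by two of the points (as a diameter) or three (as a circumcircle).
The farthest pair is P_2–P_4 with squared distance 320. The circle on this segment as diameter has centre (0, -4) and r² = 320/4 = 80.
Check P_1: distance² to centre = 2 ≤ 80, so it lies inside.
All remaining points lie in this disk, and no smaller disk contains both endpoints, so this is the minimum enclosing circle.
r = √80 ≈ 8.94.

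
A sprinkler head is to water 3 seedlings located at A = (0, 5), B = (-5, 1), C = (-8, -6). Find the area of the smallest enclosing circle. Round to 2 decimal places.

Side lengths²: AB² = 41, AC² = 185, BC² = 58.
Since AC² = 185 ≥ 58 + 41 = 99, the angle opposite AC is not acute, so the smallest enclosing circle has AC as diameter.
Centre = midpoint of AC = (-4, -0.5), r² = 185/4 = 46.25.
Area = π·r² = π·46.25 ≈ 145.30.

145.30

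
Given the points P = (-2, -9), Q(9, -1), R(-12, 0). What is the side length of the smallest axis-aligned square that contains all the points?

21

The bounding box has width 21 and height 9.
An axis-aligned square enclosing the set must have side ≥ max(width, height).
So the minimum side is max(21, 9) = 21.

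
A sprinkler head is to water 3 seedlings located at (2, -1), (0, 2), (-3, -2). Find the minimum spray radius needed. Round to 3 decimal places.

Call the three points A, B, C in the order given.
Side lengths²: AB² = 13, AC² = 26, BC² = 25.
Since AC² = 26 < 25 + 13 = 38, the triangle is acute, so the smallest enclosing circle is the circumcircle.
Circumcentre = (-23/34, -21/34), r² = 4225/578.
r = √(4225/578) ≈ 2.704.

2.704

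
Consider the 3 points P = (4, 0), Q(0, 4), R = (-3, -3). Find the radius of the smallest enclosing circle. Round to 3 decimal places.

Side lengths²: PQ² = 32, PR² = 58, QR² = 58.
Since QR² = 58 < 58 + 32 = 90, the triangle is acute, so the smallest enclosing circle is the circumcircle.
Circumcentre = (-0.1, -0.1), r² = 16.82.
r = √(16.82) ≈ 4.101.

4.101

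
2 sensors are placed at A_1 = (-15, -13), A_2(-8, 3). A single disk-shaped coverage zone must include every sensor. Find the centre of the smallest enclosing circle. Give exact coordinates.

(-11.5, -5)

The smallest circle enclosing two points has them as diameter endpoints.
Centre = midpoint = (-11.5, -5); r² = |A_1A_2|²/4 = 305/4 = 76.25.
Centre = (-11.5, -5).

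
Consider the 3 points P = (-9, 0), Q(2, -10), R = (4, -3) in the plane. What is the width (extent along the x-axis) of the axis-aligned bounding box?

13

max x = 4, min x = -9, so width = 13.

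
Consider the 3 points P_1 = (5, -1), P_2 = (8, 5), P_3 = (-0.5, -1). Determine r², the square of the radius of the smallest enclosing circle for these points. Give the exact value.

27.0625

Side lengths²: P_1P_2² = 45, P_1P_3² = 30.25, P_2P_3² = 108.25.
Since P_2P_3² = 108.25 ≥ 45 + 30.25 = 75.25, the angle opposite P_2P_3 is not acute, so the smallest enclosing circle has P_2P_3 as diameter.
Centre = midpoint of P_2P_3 = (3.75, 2), r² = 108.25/4 = 27.0625.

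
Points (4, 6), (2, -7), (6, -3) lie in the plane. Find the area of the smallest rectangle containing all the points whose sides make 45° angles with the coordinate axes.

In coordinates u = x + y, v = x − y the rectangle is axis-aligned; the map (x,y)→(u,v) scales areas by 2.
u-values: 10, -5, 3; range = 10 − (-5) = 15.
v-values: -2, 9, 9; range = 9 − (-2) = 11.
Area = (15 × 11) / 2 = 82.5.

82.5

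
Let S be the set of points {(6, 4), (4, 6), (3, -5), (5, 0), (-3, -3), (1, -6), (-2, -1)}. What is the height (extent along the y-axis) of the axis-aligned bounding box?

12

max y = 6, min y = -6, so height = 12.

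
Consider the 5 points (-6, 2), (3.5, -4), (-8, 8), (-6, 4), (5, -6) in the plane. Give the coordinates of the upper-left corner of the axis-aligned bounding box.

(-8, 8)

x-range [-8, 5], y-range [-6, 8].
The upper-left corner is (-8, 8).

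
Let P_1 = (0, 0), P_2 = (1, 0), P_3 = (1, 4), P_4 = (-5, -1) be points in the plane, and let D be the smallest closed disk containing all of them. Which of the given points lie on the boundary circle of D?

P_3, P_4

By Welzl's lemma the MEC is supported by two points (diametrically opposite) or three points (on a circumcircle).
The farthest pair is P_3–P_4 with squared distance 61. The circle on this segment as diameter has centre (-2, 1.5) and r² = 61/4 = 15.25.
Check P_1: distance² to centre = 6.25 ≤ 15.25, so it lies inside.
All remaining points lie in this disk, and no smaller disk contains both endpoints, so this is the minimum enclosing circle.
The points at distance exactly r from the centre are P_3, P_4 — 2 points.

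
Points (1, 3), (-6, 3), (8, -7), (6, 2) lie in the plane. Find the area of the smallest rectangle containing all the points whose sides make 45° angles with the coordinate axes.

132

In coordinates u = x + y, v = x − y the rectangle is axis-aligned; the map (x,y)→(u,v) scales areas by 2.
u-values: 4, -3, 1, 8; range = 8 − (-3) = 11.
v-values: -2, -9, 15, 4; range = 15 − (-9) = 24.
Area = (11 × 24) / 2 = 132.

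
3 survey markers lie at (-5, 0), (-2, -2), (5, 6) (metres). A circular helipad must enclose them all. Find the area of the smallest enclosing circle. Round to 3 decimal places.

106.814

Call the three points A, B, C in the order given.
Side lengths²: AB² = 13, AC² = 136, BC² = 113.
Since AC² = 136 ≥ 113 + 13 = 126, the angle opposite AC is not acute, so the smallest enclosing circle has AC as diameter.
Centre = midpoint of AC = (0, 3), r² = 136/4 = 34.
Area = π·r² = π·34 ≈ 106.814.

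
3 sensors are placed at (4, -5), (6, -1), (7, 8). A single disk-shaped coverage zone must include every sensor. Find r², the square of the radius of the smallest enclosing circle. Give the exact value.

44.5

Call the three points A, B, C in the order given.
Side lengths²: AB² = 20, AC² = 178, BC² = 82.
Since AC² = 178 ≥ 82 + 20 = 102, the angle opposite AC is not acute, so the smallest enclosing circle has AC as diameter.
Centre = midpoint of AC = (5.5, 1.5), r² = 178/4 = 44.5.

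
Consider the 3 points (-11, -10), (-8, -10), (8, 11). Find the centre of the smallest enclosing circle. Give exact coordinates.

(-1.5, 0.5)

Call the three points A, B, C in the order given.
Side lengths²: AB² = 9, AC² = 802, BC² = 697.
Since AC² = 802 ≥ 697 + 9 = 706, the angle opposite AC is not acute, so the smallest enclosing circle has AC as diameter.
Centre = midpoint of AC = (-1.5, 0.5), r² = 802/4 = 200.5.
Centre = (-1.5, 0.5).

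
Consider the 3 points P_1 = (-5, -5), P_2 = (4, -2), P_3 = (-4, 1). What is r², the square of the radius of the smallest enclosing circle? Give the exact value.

Side lengths²: P_1P_2² = 90, P_1P_3² = 37, P_2P_3² = 73.
Since P_1P_2² = 90 < 73 + 37 = 110, the triangle is acute, so the smallest enclosing circle is the circumcircle.
Circumcentre = (-27/34, -89/34), r² = 13505/578.

13505/578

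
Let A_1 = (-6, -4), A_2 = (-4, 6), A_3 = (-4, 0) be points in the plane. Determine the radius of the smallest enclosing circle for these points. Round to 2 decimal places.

5.10

Side lengths²: A_1A_2² = 104, A_1A_3² = 20, A_2A_3² = 36.
Since A_1A_2² = 104 ≥ 36 + 20 = 56, the angle opposite A_1A_2 is not acute, so the smallest enclosing circle has A_1A_2 as diameter.
Centre = midpoint of A_1A_2 = (-5, 1), r² = 104/4 = 26.
r = √26 ≈ 5.10.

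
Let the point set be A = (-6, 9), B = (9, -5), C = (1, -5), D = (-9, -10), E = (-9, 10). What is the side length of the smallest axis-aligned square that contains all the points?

20

The bounding box has width 18 and height 20.
An axis-aligned square enclosing the set must have side ≥ max(width, height).
So the minimum side is max(18, 20) = 20.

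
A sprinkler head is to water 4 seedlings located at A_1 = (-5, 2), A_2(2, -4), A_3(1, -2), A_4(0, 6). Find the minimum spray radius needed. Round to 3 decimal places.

The minimum enclosing circle is determined by three boundary points: A_1, A_2, A_4.
Their circumcentre is (3/58, 47/58) with r² = 45305/1682.
The farthest remaining point A_3 is at distance² 14797/1682 ≤ 45305/1682.
r = √(45305/1682) ≈ 5.190.

5.190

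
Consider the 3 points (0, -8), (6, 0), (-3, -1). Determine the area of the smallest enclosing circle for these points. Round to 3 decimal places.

85.752

Call the three points A, B, C in the order given.
Side lengths²: AB² = 100, AC² = 58, BC² = 82.
Since AB² = 100 < 82 + 58 = 140, the triangle is acute, so the smallest enclosing circle is the circumcircle.
Circumcentre = (59/33, -34/11), r² = 29725/1089.
Area = π·r² = π·29725/1089 ≈ 85.752.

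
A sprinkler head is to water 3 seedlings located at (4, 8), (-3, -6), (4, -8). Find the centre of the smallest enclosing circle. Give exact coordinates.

Call the three points A, B, C in the order given.
Side lengths²: AB² = 245, AC² = 256, BC² = 53.
Since AC² = 256 < 245 + 53 = 298, the triangle is acute, so the smallest enclosing circle is the circumcircle.
Circumcentre = (2.5, 0), r² = 66.25.
Centre = (2.5, 0).

(2.5, 0)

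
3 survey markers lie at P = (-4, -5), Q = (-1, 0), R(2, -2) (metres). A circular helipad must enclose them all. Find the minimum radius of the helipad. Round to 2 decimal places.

Side lengths²: PQ² = 34, PR² = 45, QR² = 13.
Since PR² = 45 < 34 + 13 = 47, the triangle is acute, so the smallest enclosing circle is the circumcircle.
Circumcentre = (-15/14, -47/14), r² = 1105/98.
r = √(1105/98) ≈ 3.36.

3.36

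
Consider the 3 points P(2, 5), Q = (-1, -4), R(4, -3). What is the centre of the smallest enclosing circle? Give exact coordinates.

Side lengths²: PQ² = 90, PR² = 68, QR² = 26.
Since PQ² = 90 < 68 + 26 = 94, the triangle is acute, so the smallest enclosing circle is the circumcircle.
Circumcentre = (5/7, 3/7), r² = 1105/49.
Centre = (5/7, 3/7).

(5/7, 3/7)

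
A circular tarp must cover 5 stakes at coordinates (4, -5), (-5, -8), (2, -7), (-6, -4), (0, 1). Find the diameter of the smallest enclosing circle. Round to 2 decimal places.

The minimum enclosing circle of a finite set is fixed by two of the points (as a diameter) or three (as a circumcircle).
The minimum enclosing circle is determined by three boundary points: (4, -5), (-5, -8), (0, 1).
Their circumcentre is (-14/11, -46/11) with r² = 3445/121.
The farthest remaining point (-6, -4) is at distance² 2708/121 ≤ 3445/121.
Diameter = 2r = 2√(3445/121) ≈ 10.67.

10.67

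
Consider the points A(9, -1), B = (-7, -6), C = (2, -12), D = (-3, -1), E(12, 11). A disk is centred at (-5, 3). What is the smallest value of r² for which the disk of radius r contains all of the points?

353

The required radius is the distance from (-5, 3) to the farthest point.
Squared distances: 212, 85, 274, 20, 353.
Maximum is 353, attained at E.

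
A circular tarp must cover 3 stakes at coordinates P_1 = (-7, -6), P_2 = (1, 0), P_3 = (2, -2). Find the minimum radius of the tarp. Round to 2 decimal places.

Side lengths²: P_1P_2² = 100, P_1P_3² = 97, P_2P_3² = 5.
Since P_1P_2² = 100 < 97 + 5 = 102, the triangle is acute, so the smallest enclosing circle is the circumcircle.
Circumcentre = (-63/22, -35/11), r² = 12125/484.
r = √(12125/484) ≈ 5.01.

5.01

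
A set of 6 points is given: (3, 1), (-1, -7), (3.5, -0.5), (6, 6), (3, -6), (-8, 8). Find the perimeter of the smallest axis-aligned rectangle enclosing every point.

58

Width = max x − min x = 6 − (-8) = 14.
Height = max y − min y = 8 − (-7) = 15.
Perimeter = 2(14 + 15) = 58.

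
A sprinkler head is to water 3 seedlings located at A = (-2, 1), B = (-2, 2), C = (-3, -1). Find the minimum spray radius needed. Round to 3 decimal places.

1.581

Side lengths²: AB² = 1, AC² = 5, BC² = 10.
Since BC² = 10 ≥ 5 + 1 = 6, the angle opposite BC is not acute, so the smallest enclosing circle has BC as diameter.
Centre = midpoint of BC = (-2.5, 0.5), r² = 10/4 = 2.5.
r = √(2.5) ≈ 1.581.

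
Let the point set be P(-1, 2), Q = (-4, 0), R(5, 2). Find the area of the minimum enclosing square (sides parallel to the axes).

81

The bounding box has width 9 and height 2.
An axis-aligned square enclosing the set must have side ≥ max(width, height).
So the minimum side is max(9, 2) = 9.
Area = 9² = 81.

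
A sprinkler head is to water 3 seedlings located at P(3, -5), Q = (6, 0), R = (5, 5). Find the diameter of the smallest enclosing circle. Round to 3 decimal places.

10.198

Side lengths²: PQ² = 34, PR² = 104, QR² = 26.
Since PR² = 104 ≥ 34 + 26 = 60, the angle opposite PR is not acute, so the smallest enclosing circle has PR as diameter.
Centre = midpoint of PR = (4, 0), r² = 104/4 = 26.
Diameter = 2r = 2√26 ≈ 10.198.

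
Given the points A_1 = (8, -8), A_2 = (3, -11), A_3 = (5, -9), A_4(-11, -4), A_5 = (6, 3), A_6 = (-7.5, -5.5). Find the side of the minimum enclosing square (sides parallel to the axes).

The bounding box has width 19 and height 14.
An axis-aligned square enclosing the set must have side ≥ max(width, height).
So the minimum side is max(19, 14) = 19.

19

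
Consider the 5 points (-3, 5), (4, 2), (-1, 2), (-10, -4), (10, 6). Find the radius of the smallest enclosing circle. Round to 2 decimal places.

11.18

By Welzl's lemma the MEC is supported by two points (diametrically opposite) or three points (on a circumcircle).
The farthest pair is (-10, -4)–(10, 6) with squared distance 500. The circle on this segment as diameter has centre (0, 1) and r² = 500/4 = 125.
Check (-3, 5): distance² to centre = 25 ≤ 125, so it lies inside.
All remaining points lie in this disk, and no smaller disk contains both endpoints, so this is the minimum enclosing circle.
r = √125 ≈ 11.18.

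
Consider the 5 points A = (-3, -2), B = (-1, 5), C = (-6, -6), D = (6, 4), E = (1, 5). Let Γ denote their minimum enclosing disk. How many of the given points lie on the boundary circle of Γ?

2

By Welzl's lemma the MEC is supported by two points (diametrically opposite) or three points (on a circumcircle).
The farthest pair is C–D with squared distance 244. The circle on this segment as diameter has centre (0, -1) and r² = 244/4 = 61.
Check A: distance² to centre = 10 ≤ 61, so it lies inside.
All remaining points lie in this disk, and no smaller disk contains both endpoints, so this is the minimum enclosing circle.
The points at distance exactly r from the centre are C, D — 2 points.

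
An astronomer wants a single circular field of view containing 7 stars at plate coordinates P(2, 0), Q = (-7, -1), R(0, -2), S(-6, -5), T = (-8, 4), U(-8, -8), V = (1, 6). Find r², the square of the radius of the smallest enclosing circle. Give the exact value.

The minimum enclosing circle of a finite set is fixed by two of the points (as a diameter) or three (as a circumcircle).
The farthest pair is U–V with squared distance 277. The circle on this segment as diameter has centre (-3.5, -1) and r² = 277/4 = 69.25.
Check P: distance² to centre = 31.25 ≤ 69.25, so it lies inside.
All remaining points lie in this disk, and no smaller disk contains both endpoints, so this is the minimum enclosing circle.

69.25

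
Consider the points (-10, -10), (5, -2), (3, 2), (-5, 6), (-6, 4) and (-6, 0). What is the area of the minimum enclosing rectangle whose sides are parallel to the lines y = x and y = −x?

225

In coordinates u = x + y, v = x − y the rectangle is axis-aligned; the map (x,y)→(u,v) scales areas by 2.
u-values: -20, 3, 5, 1, -2, -6; range = 5 − (-20) = 25.
v-values: 0, 7, 1, -11, -10, -6; range = 7 − (-11) = 18.
Area = (25 × 18) / 2 = 225.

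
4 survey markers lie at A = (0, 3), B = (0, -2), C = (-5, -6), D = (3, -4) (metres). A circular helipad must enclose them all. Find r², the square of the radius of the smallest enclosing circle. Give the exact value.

The minimum enclosing circle is determined by three boundary points: A, C, D.
Their circumcentre is (-55/31, -59/31) with r² = 26129/961.
The farthest remaining point B is at distance² 3034/961 ≤ 26129/961.

26129/961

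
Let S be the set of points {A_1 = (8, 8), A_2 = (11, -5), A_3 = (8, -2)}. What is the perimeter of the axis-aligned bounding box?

Width = max x − min x = 11 − 8 = 3.
Height = max y − min y = 8 − (-5) = 13.
Perimeter = 2(3 + 13) = 32.

32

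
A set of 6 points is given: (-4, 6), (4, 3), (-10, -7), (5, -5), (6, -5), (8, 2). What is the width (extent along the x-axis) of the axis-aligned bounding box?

max x = 8, min x = -10, so width = 18.

18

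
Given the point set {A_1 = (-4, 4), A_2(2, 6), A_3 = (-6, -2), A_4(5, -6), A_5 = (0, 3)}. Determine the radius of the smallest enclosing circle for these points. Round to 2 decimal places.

6.82

A smallest enclosing disk is always determined by at most three of the input points on its boundary.
The minimum enclosing circle is determined by three boundary points: A_2, A_3, A_4.
Their circumcentre is (0.7, -0.7) with r² = 46.58.
The farthest remaining point A_1 is at distance² 44.18 ≤ 46.58.
r = √(46.58) ≈ 6.82.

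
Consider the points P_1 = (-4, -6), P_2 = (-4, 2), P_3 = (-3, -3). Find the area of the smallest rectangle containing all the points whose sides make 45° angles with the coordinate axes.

In coordinates u = x + y, v = x − y the rectangle is axis-aligned; the map (x,y)→(u,v) scales areas by 2.
u-values: -10, -2, -6; range = -2 − (-10) = 8.
v-values: 2, -6, 0; range = 2 − (-6) = 8.
Area = (8 × 8) / 2 = 32.

32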